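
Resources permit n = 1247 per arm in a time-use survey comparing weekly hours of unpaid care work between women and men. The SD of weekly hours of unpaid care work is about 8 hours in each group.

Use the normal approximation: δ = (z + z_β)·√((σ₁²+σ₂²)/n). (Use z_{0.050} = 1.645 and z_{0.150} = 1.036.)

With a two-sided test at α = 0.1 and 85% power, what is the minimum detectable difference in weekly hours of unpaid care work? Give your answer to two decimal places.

Minimum detectable difference ≈ 0.86 hours

δ = (z_{α/2} + z_β) · √((σ₁²+σ₂²)/n)
  = (1.645 + 1.036) · √(128/1247)
  = 2.681 · √0.10265
  = 2.681 · 0.3204
  = 0.8590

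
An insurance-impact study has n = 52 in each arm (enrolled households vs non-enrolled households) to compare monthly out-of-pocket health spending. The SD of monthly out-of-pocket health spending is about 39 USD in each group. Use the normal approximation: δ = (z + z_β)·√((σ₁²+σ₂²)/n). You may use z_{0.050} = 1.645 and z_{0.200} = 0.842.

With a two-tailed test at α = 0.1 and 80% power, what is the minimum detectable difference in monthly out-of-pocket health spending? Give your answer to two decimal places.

Minimum detectable difference ≈ 19.02 USD

δ = (z_{α/2} + z_β) · √((σ₁²+σ₂²)/n)
  = (1.645 + 0.842) · √(3042/52)
  = 2.487 · √58.5
  = 2.487 · 7.6485
  = 19.0219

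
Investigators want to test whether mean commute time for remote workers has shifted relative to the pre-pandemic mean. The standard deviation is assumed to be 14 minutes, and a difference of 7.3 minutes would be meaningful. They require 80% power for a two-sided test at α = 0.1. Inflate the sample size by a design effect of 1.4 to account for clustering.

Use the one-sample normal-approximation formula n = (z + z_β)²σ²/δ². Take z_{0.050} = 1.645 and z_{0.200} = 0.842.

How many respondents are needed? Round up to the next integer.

n = (z_{α/2} + z_β)² · σ² / δ²
  = (1.645 + 0.842)² · 14² / 7.3²
  = 6.1852 · 196 / 53.29
  = 22.75
Design effect: 1.4 × 22.75 = 31.85.
Round up → n = 32.

n = 32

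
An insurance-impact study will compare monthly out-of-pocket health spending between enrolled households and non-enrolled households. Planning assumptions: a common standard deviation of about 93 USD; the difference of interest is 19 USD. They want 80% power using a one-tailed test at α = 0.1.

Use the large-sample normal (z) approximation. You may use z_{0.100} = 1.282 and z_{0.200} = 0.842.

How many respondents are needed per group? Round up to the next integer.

n = (z_α + z_β)² · (σ₁² + σ₂²) / δ²
  = (1.282 + 0.842)² · (2·93² = 17298) / 19²
  = 4.5114 · 17298 / 361
  = 216.17
Round up → n = 217 per group.

n = 217 per group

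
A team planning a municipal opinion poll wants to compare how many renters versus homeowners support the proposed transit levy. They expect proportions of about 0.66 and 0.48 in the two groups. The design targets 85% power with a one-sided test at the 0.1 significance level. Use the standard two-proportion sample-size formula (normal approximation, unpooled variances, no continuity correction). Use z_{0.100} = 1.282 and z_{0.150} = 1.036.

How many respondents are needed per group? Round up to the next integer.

n = 79 per group

n = (z_α + z_β)² · [p₁(1−p₁) + p₂(1−p₂)] / (p₁ − p₂)²
  = (1.282 + 1.036)² · (0.66·0.34 + 0.48·0.52) / (0.18)²
  = (2.318)² · (0.2244 + 0.2496) / 0.0324
  = 5.3731 · 0.4740 / 0.0324
  = 78.61
Round up → n = 79 per group.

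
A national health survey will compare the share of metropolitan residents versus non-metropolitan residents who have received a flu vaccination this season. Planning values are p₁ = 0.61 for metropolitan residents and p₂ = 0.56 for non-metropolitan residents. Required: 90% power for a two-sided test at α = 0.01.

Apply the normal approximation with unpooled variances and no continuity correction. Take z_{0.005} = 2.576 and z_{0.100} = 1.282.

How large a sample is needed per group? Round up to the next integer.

n = (z_{α/2} + z_β)² · [p₁(1−p₁) + p₂(1−p₂)] / (p₁ − p₂)²
  = (2.576 + 1.282)² · (0.61·0.39 + 0.56·0.44) / (0.05)²
  = (3.858)² · (0.2379 + 0.2464) / 0.0025
  = 14.8842 · 0.4843 / 0.0025
  = 2883.36
Round up → n = 2884 per group.

n = 2884 per group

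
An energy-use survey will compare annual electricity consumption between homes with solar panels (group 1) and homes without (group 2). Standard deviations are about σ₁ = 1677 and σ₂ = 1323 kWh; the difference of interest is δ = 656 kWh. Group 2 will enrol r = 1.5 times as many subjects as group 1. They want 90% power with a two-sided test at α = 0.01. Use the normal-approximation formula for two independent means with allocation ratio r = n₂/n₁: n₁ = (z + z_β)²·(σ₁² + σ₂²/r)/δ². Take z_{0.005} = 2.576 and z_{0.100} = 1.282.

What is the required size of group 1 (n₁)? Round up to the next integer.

n₁ = 138

n₁ = (z_{α/2} + z_β)² · (σ₁² + σ₂²/r) / δ²
   = (2.576 + 1.282)² · (1677² + 1323²/1.5) / 656²
   = 14.8842 · (2812329 + 1166886) / 430336
   = 14.8842 · 3979215 / 430336
   = 137.63
Round up → n₁ = 138; n₂ = r·n₁ = 1.5 × 138 = 207.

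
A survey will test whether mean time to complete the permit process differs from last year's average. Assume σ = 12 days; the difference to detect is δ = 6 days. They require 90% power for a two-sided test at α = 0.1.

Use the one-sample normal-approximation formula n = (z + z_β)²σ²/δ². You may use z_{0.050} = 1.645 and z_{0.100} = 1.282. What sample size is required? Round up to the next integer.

n = 35

n = (z_{α/2} + z_β)² · σ² / δ²
  = (1.645 + 1.282)² · 12² / 6²
  = 8.5673 · 144 / 36
  = 34.27
Round up → n = 35.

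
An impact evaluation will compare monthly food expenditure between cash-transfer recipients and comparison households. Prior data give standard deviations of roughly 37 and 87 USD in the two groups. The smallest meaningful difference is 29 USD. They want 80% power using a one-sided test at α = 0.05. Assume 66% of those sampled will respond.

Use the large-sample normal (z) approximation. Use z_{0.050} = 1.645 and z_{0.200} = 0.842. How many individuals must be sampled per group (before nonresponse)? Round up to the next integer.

n = 100 per group

n = (z_α + z_β)² · (σ₁² + σ₂²) / δ²
  = (1.645 + 0.842)² · (37² + 87² = 8938) / 29²
  = 6.1852 · 8938 / 841
  = 65.73
Adjust for 66% response: 65.73 / 0.66 = 99.60.
Round up → n = 100 per group.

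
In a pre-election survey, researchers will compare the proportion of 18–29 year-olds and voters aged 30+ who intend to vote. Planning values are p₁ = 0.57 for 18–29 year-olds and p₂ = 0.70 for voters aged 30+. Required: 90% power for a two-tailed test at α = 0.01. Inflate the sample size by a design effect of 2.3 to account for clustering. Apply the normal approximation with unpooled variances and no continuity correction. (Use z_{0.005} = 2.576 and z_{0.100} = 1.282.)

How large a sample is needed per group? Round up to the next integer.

n = (z_{α/2} + z_β)² · [p₁(1−p₁) + p₂(1−p₂)] / (p₁ − p₂)²
  = (2.576 + 1.282)² · (0.57·0.43 + 0.70·0.30) / (-0.13)²
  = (3.858)² · (0.2451 + 0.2100) / 0.0169
  = 14.8842 · 0.4551 / 0.0169
  = 400.82
Design effect: 2.3 × 400.82 = 921.88.
Round up → n = 922 per group.

n = 922 per group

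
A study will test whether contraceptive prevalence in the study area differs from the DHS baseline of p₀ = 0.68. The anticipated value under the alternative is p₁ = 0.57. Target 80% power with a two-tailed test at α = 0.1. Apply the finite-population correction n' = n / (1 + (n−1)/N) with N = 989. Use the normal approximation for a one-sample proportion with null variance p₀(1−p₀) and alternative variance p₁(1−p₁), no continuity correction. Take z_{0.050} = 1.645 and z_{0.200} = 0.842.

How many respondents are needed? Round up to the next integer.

n = 104

n = [z_{α/2}·√(p₀q₀) + z_β·√(p₁q₁)]² / (p₁ − p₀)²
  = [1.645·√(0.68·0.32) + 0.842·√(0.57·0.43)]² / (-0.11)²
  = [1.645·0.4665 + 0.842·0.4951]² / 0.0121
  = [1.1842]² / 0.0121
  = 115.90
Finite-population correction (N = 989): 115.90 / (1 + (115.90 − 1)/989) = 103.83.
Round up → n = 104.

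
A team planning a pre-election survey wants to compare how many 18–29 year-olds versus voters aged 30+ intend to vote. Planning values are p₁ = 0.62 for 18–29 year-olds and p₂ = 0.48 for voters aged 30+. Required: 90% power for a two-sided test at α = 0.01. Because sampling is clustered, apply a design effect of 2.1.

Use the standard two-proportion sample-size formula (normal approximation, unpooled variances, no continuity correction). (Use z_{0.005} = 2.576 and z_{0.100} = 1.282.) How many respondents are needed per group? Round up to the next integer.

n = (z_{α/2} + z_β)² · [p₁(1−p₁) + p₂(1−p₂)] / (p₁ − p₂)²
  = (2.576 + 1.282)² · (0.62·0.38 + 0.48·0.52) / (0.14)²
  = (3.858)² · (0.2356 + 0.2496) / 0.0196
  = 14.8842 · 0.4852 / 0.0196
  = 368.46
Design effect: 2.1 × 368.46 = 773.76.
Round up → n = 774 per group.

n = 774 per group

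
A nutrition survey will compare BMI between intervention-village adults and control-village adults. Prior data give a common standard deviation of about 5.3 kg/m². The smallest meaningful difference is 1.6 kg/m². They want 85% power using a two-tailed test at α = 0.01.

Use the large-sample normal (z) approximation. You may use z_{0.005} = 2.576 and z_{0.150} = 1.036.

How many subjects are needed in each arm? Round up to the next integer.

n = (z_{α/2} + z_β)² · (σ₁² + σ₂²) / δ²
  = (2.576 + 1.036)² · (2·5.3² = 56.18) / 1.6²
  = 13.0465 · 56.18 / 2.56
  = 286.31
Round up → n = 287 per group.

n = 287 per group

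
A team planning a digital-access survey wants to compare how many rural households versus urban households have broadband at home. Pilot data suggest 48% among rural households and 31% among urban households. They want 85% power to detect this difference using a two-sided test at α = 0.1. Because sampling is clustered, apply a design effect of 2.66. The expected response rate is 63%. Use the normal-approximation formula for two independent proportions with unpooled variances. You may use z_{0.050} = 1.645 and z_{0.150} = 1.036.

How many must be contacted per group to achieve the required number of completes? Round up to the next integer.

n = 487 per group

n = (z_{α/2} + z_β)² · [p₁(1−p₁) + p₂(1−p₂)] / (p₁ − p₂)²
  = (1.645 + 1.036)² · (0.48·0.52 + 0.31·0.69) / (0.17)²
  = (2.681)² · (0.2496 + 0.2139) / 0.0289
  = 7.1878 · 0.4635 / 0.0289
  = 115.28
Design effect: 2.66 × 115.28 = 306.64.
Adjust for 63% response: 306.64 / 0.63 = 486.73.
Round up → n = 487 per group.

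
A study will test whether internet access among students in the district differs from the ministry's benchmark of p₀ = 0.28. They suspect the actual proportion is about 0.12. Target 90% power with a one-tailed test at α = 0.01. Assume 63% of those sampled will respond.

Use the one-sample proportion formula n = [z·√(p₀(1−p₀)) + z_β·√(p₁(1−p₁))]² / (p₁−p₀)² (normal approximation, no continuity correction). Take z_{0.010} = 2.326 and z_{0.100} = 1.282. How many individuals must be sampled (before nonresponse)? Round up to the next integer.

n = [z_α·√(p₀q₀) + z_β·√(p₁q₁)]² / (p₁ − p₀)²
  = [2.326·√(0.28·0.72) + 1.282·√(0.12·0.88)]² / (-0.16)²
  = [2.326·0.4490 + 1.282·0.3250]² / 0.0256
  = [1.4610]² / 0.0256
  = 83.38
Adjust for 63% response: 83.38 / 0.63 = 132.34.
Round up → n = 133.

n = 133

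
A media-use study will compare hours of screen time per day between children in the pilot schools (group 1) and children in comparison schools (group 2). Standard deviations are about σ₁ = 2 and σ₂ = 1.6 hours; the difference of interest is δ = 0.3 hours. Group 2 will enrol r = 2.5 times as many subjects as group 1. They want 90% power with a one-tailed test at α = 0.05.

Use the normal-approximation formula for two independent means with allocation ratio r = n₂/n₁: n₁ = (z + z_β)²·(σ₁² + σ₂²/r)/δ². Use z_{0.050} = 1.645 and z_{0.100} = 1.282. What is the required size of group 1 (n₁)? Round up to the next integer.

n₁ = (z_α + z_β)² · (σ₁² + σ₂²/r) / δ²
   = (1.645 + 1.282)² · (2² + 1.6²/2.5) / 0.3²
   = 8.5673 · (4 + 1.024) / 0.09
   = 8.5673 · 5.024 / 0.09
   = 478.25
Round up → n₁ = 479; n₂ = r·n₁ = 2.5 × 479 = 1198.

n₁ = 479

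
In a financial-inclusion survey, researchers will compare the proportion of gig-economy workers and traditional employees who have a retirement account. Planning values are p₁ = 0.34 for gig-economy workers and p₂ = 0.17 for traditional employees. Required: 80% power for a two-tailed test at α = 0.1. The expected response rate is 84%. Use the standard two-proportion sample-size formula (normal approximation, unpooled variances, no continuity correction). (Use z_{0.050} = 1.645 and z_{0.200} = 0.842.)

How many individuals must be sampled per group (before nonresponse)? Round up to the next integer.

n = 94 per group

n = (z_{α/2} + z_β)² · [p₁(1−p₁) + p₂(1−p₂)] / (p₁ − p₂)²
  = (1.645 + 0.842)² · (0.34·0.66 + 0.17·0.83) / (0.17)²
  = (2.487)² · (0.2244 + 0.1411) / 0.0289
  = 6.1852 · 0.3655 / 0.0289
  = 78.22
Adjust for 84% response: 78.22 / 0.84 = 93.12.
Round up → n = 94 per group.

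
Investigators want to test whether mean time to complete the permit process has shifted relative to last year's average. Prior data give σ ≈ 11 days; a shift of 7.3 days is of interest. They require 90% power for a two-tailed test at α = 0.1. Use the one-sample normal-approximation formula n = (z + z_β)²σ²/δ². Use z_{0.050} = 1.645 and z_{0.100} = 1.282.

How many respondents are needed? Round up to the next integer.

n = 20

n = (z_{α/2} + z_β)² · σ² / δ²
  = (1.645 + 1.282)² · 11² / 7.3²
  = 8.5673 · 121 / 53.29
  = 19.45
Round up → n = 20.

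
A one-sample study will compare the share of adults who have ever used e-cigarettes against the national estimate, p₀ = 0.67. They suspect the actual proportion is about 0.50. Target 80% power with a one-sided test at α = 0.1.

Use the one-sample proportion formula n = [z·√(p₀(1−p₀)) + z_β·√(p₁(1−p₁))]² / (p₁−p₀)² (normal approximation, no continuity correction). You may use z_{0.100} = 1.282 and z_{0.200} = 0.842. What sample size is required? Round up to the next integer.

n = 37

n = [z_α·√(p₀q₀) + z_β·√(p₁q₁)]² / (p₁ − p₀)²
  = [1.282·√(0.67·0.33) + 0.842·√(0.50·0.50)]² / (-0.17)²
  = [1.282·0.4702 + 0.842·0.5000]² / 0.0289
  = [1.0238]² / 0.0289
  = 36.27
Round up → n = 37.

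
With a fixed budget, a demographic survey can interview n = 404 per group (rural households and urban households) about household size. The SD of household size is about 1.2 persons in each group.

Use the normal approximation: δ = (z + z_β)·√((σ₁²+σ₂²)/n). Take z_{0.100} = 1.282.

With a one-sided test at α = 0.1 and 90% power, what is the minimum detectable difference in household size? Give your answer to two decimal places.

δ = (z_α + z_β) · √((σ₁²+σ₂²)/n)
  = (1.282 + 1.282) · √(2.88/404)
  = 2.564 · √0.00713
  = 2.564 · 0.0844
  = 0.2165

Minimum detectable difference ≈ 0.22 persons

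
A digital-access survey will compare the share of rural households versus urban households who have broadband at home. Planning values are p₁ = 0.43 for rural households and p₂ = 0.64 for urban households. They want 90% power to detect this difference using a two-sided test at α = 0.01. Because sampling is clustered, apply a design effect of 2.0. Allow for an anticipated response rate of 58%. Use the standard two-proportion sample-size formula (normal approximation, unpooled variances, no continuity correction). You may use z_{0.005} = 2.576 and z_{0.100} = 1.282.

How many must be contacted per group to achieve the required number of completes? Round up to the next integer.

n = 554 per group

n = (z_{α/2} + z_β)² · [p₁(1−p₁) + p₂(1−p₂)] / (p₁ − p₂)²
  = (2.576 + 1.282)² · (0.43·0.57 + 0.64·0.36) / (-0.21)²
  = (3.858)² · (0.2451 + 0.2304) / 0.0441
  = 14.8842 · 0.4755 / 0.0441
  = 160.49
Design effect: 2.0 × 160.49 = 320.97.
Adjust for 58% response: 320.97 / 0.58 = 553.40.
Round up → n = 554 per group.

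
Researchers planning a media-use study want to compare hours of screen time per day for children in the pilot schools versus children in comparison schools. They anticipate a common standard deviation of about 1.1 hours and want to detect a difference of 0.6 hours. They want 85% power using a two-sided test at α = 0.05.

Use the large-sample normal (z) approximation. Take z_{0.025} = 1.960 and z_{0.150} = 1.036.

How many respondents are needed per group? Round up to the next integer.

n = 61 per group

n = (z_{α/2} + z_β)² · (σ₁² + σ₂²) / δ²
  = (1.960 + 1.036)² · (2·1.1² = 2.42) / 0.6²
  = 8.9760 · 2.42 / 0.36
  = 60.34
Round up → n = 61 per group.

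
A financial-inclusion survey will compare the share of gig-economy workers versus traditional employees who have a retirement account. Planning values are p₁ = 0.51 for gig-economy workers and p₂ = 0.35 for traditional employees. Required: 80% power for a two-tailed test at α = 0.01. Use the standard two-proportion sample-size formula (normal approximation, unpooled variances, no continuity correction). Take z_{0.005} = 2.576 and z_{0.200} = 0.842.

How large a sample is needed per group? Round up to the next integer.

n = (z_{α/2} + z_β)² · [p₁(1−p₁) + p₂(1−p₂)] / (p₁ − p₂)²
  = (2.576 + 0.842)² · (0.51·0.49 + 0.35·0.65) / (0.16)²
  = (3.418)² · (0.2499 + 0.2275) / 0.0256
  = 11.6827 · 0.4774 / 0.0256
  = 217.86
Round up → n = 218 per group.

n = 218 per group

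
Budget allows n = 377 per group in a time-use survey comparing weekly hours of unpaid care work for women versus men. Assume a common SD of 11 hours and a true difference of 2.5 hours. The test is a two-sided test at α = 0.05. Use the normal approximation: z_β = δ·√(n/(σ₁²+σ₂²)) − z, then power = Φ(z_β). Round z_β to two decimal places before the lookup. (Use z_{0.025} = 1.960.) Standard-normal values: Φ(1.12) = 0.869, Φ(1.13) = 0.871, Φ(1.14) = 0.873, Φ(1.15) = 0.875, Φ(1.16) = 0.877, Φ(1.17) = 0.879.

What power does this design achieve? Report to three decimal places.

Power ≈ 0.877

z_β = δ·√(n/(σ₁²+σ₂²)) − z_{α/2}
    = 2.5 · √(377/242) − 1.960
    = 2.5 · 1.24814 − 1.960
    = 3.1203 − 1.960 = 1.1603 → 1.16
Power = Φ(1.16) = 0.877.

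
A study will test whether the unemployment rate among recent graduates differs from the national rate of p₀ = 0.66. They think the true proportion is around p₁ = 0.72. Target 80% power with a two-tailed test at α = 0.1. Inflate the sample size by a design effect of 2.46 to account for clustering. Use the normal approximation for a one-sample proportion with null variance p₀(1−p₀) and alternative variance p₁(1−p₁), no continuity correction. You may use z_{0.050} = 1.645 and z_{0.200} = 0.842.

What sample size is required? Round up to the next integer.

n = 916

n = [z_{α/2}·√(p₀q₀) + z_β·√(p₁q₁)]² / (p₁ − p₀)²
  = [1.645·√(0.66·0.34) + 0.842·√(0.72·0.28)]² / (0.06)²
  = [1.645·0.4737 + 0.842·0.4490]² / 0.0036
  = [1.1573]² / 0.0036
  = 372.04
Design effect: 2.46 × 372.04 = 915.23.
Round up → n = 916.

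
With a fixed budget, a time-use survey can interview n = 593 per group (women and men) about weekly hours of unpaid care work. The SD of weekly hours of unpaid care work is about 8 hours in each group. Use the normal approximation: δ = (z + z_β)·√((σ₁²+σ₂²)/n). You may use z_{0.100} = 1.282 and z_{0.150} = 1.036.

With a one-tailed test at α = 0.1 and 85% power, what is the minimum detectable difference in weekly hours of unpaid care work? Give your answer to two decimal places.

δ = (z_α + z_β) · √((σ₁²+σ₂²)/n)
  = (1.282 + 1.036) · √(128/593)
  = 2.318 · √0.21585
  = 2.318 · 0.4646
  = 1.0769

Minimum detectable difference ≈ 1.08 hours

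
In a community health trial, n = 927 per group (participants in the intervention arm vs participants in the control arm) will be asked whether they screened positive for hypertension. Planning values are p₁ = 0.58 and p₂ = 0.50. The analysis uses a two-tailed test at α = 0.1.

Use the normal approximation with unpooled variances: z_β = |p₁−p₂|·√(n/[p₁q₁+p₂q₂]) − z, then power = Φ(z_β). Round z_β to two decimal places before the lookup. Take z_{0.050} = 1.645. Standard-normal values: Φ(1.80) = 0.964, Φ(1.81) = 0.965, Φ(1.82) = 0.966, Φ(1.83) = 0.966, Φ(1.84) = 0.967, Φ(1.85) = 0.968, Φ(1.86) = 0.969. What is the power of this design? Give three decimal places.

z_β = |p₁−p₂|·√(n/[p₁q₁+p₂q₂]) − z_{α/2}
    = 0.08 · √(927/0.4936) − 1.645
    = 0.08 · 43.3363 − 1.645
    = 3.4669 − 1.645 = 1.8219 → 1.82
Power = Φ(1.82) = 0.966.

Power ≈ 0.966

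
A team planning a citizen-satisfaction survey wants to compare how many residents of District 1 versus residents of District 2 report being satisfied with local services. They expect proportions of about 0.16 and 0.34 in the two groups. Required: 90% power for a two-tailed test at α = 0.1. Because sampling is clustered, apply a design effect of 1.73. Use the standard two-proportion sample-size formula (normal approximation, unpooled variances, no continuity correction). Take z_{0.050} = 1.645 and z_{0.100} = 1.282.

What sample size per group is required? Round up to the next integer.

n = 165 per group

n = (z_{α/2} + z_β)² · [p₁(1−p₁) + p₂(1−p₂)] / (p₁ − p₂)²
  = (1.645 + 1.282)² · (0.16·0.84 + 0.34·0.66) / (-0.18)²
  = (2.927)² · (0.1344 + 0.2244) / 0.0324
  = 8.5673 · 0.3588 / 0.0324
  = 94.88
Design effect: 1.73 × 94.88 = 164.13.
Round up → n = 165 per group.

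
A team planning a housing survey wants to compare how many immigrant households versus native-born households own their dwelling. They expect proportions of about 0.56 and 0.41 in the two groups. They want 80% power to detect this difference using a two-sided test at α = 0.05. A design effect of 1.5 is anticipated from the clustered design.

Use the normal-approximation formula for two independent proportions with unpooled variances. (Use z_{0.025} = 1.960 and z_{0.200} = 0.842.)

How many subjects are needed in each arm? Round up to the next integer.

n = (z_{α/2} + z_β)² · [p₁(1−p₁) + p₂(1−p₂)] / (p₁ − p₂)²
  = (1.960 + 0.842)² · (0.56·0.44 + 0.41·0.59) / (0.15)²
  = (2.802)² · (0.2464 + 0.2419) / 0.0225
  = 7.8512 · 0.4883 / 0.0225
  = 170.39
Design effect: 1.5 × 170.39 = 255.58.
Round up → n = 256 per group.

n = 256 per group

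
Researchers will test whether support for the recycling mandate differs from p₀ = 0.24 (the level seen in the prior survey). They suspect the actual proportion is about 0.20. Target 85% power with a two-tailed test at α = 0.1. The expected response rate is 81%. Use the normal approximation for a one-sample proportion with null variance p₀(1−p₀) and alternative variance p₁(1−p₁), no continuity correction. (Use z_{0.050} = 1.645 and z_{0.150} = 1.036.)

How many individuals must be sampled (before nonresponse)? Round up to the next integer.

n = 963

n = [z_{α/2}·√(p₀q₀) + z_β·√(p₁q₁)]² / (p₁ − p₀)²
  = [1.645·√(0.24·0.76) + 1.036·√(0.20·0.80)]² / (-0.04)²
  = [1.645·0.4271 + 1.036·0.4000]² / 0.0016
  = [1.1170]² / 0.0016
  = 779.74
Adjust for 81% response: 779.74 / 0.81 = 962.64.
Round up → n = 963.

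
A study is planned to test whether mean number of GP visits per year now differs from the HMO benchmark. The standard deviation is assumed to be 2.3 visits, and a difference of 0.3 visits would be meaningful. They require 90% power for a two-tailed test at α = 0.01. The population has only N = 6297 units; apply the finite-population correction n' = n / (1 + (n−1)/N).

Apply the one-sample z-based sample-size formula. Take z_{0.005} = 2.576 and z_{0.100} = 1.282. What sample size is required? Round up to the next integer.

n = (z_{α/2} + z_β)² · σ² / δ²
  = (2.576 + 1.282)² · 2.3² / 0.3²
  = 14.8842 · 5.29 / 0.09
  = 874.86
Finite-population correction (N = 6297): 874.86 / (1 + (874.86 − 1)/6297) = 768.25.
Round up → n = 769.

n = 769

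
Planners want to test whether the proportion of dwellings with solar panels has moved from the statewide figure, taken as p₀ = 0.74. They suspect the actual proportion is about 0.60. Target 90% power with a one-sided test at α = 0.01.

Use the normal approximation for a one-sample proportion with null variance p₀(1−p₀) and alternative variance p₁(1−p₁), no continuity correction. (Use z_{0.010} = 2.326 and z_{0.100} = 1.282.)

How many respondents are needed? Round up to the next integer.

n = 139

n = [z_α·√(p₀q₀) + z_β·√(p₁q₁)]² / (p₁ − p₀)²
  = [2.326·√(0.74·0.26) + 1.282·√(0.60·0.40)]² / (-0.14)²
  = [2.326·0.4386 + 1.282·0.4899]² / 0.0196
  = [1.6483]² / 0.0196
  = 138.62
Round up → n = 139.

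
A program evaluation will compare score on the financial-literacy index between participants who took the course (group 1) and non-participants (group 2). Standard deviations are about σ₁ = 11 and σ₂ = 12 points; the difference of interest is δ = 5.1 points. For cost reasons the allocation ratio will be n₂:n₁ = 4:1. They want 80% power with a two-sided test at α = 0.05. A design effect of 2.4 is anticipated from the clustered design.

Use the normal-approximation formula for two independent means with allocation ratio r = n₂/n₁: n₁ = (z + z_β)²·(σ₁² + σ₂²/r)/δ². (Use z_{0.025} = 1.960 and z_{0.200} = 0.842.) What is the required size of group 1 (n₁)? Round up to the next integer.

n₁ = (z_{α/2} + z_β)² · (σ₁² + σ₂²/r) / δ²
   = (1.960 + 0.842)² · (11² + 12²/4) / 5.1²
   = 7.8512 · (121 + 36) / 26.01
   = 7.8512 · 157 / 26.01
   = 47.39
Design effect: 2.4 × 47.39 = 113.74.
Round up → n₁ = 114; n₂ = r·n₁ = 4 × 114 = 456.

n₁ = 114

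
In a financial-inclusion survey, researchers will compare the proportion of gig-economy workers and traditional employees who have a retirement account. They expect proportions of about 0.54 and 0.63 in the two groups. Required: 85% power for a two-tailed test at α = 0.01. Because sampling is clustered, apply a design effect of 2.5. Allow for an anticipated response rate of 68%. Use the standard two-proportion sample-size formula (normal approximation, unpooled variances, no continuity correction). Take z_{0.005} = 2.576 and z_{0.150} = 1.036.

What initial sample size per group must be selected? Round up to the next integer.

n = (z_{α/2} + z_β)² · [p₁(1−p₁) + p₂(1−p₂)] / (p₁ − p₂)²
  = (2.576 + 1.036)² · (0.54·0.46 + 0.63·0.37) / (-0.09)²
  = (3.612)² · (0.2484 + 0.2331) / 0.0081
  = 13.0465 · 0.4815 / 0.0081
  = 775.54
Design effect: 2.5 × 775.54 = 1938.86.
Adjust for 68% response: 1938.86 / 0.68 = 2851.27.
Round up → n = 2852 per group.

n = 2852 per group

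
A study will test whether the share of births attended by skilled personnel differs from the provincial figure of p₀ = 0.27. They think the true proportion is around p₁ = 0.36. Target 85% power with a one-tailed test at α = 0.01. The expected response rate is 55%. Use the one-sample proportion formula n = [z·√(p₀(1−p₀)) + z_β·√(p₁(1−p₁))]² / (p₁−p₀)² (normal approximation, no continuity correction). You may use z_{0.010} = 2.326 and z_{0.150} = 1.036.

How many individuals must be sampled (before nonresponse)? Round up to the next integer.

n = [z_α·√(p₀q₀) + z_β·√(p₁q₁)]² / (p₁ − p₀)²
  = [2.326·√(0.27·0.73) + 1.036·√(0.36·0.64)]² / (0.09)²
  = [2.326·0.4440 + 1.036·0.4800]² / 0.0081
  = [1.5299]² / 0.0081
  = 288.97
Adjust for 55% response: 288.97 / 0.55 = 525.41.
Round up → n = 526.

n = 526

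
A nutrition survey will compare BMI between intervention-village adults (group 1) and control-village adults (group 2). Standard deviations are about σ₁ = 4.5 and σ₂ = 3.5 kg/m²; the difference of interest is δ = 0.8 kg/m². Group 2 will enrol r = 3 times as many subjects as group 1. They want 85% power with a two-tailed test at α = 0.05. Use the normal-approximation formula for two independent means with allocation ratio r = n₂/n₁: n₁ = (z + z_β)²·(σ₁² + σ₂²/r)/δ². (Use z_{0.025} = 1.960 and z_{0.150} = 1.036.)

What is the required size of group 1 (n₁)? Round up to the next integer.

n₁ = (z_{α/2} + z_β)² · (σ₁² + σ₂²/r) / δ²
   = (1.960 + 1.036)² · (4.5² + 3.5²/3) / 0.8²
   = 8.9760 · (20.25 + 4.0833) / 0.64
   = 8.9760 · 24.3333 / 0.64
   = 341.28
Round up → n₁ = 342; n₂ = r·n₁ = 3 × 342 = 1026.

n₁ = 342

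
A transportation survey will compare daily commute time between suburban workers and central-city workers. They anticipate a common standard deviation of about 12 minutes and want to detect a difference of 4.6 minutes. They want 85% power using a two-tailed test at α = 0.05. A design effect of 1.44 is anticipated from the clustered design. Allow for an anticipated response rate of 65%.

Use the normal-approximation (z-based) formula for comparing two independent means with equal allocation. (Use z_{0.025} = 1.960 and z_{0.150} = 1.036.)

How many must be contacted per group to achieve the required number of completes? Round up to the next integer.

n = 271 per group

n = (z_{α/2} + z_β)² · (σ₁² + σ₂²) / δ²
  = (1.960 + 1.036)² · (2·12² = 288) / 4.6²
  = 8.9760 · 288 / 21.16
  = 122.17
Design effect: 1.44 × 122.17 = 175.92.
Adjust for 65% response: 175.92 / 0.65 = 270.65.
Round up → n = 271 per group.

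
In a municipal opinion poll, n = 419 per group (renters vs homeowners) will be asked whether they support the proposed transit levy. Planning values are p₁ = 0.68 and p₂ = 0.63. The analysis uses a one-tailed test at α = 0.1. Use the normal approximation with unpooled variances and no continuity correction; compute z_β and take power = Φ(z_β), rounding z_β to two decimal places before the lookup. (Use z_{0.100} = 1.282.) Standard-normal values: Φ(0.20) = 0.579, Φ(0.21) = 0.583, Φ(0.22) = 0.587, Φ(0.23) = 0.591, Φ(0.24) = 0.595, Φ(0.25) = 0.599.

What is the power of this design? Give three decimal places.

z_β = |p₁−p₂|·√(n/[p₁q₁+p₂q₂]) − z_α
    = 0.05 · √(419/0.4507) − 1.282
    = 0.05 · 30.4904 − 1.282
    = 1.5245 − 1.282 = 0.2425 → 0.24
Power = Φ(0.24) = 0.595.

Power ≈ 0.595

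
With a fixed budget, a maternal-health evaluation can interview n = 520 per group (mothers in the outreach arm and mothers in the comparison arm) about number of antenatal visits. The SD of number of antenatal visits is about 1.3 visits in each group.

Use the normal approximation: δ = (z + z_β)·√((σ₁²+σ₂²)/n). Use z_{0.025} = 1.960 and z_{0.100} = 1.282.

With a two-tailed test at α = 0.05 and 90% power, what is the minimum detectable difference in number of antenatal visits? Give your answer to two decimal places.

Minimum detectable difference ≈ 0.26 visits

δ = (z_{α/2} + z_β) · √((σ₁²+σ₂²)/n)
  = (1.960 + 1.282) · √(3.38/520)
  = 3.242 · √0.0065
  = 3.242 · 0.0806
  = 0.2614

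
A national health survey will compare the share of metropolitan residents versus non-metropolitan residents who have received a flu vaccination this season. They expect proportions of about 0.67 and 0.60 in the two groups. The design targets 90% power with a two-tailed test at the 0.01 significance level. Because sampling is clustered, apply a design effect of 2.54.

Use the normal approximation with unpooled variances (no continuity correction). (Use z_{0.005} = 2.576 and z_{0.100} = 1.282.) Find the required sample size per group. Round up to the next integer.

n = (z_{α/2} + z_β)² · [p₁(1−p₁) + p₂(1−p₂)] / (p₁ − p₂)²
  = (2.576 + 1.282)² · (0.67·0.33 + 0.60·0.40) / (0.07)²
  = (3.858)² · (0.2211 + 0.2400) / 0.0049
  = 14.8842 · 0.4611 / 0.0049
  = 1400.63
Design effect: 2.54 × 1400.63 = 3557.60.
Round up → n = 3558 per group.

n = 3558 per group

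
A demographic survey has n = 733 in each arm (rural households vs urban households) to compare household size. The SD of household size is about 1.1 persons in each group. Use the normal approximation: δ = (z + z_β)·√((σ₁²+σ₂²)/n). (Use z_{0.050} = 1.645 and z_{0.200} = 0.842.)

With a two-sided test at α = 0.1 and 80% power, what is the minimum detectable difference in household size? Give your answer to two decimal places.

Minimum detectable difference ≈ 0.14 persons

δ = (z_{α/2} + z_β) · √((σ₁²+σ₂²)/n)
  = (1.645 + 0.842) · √(2.42/733)
  = 2.487 · √0.0033
  = 2.487 · 0.0575
  = 0.1429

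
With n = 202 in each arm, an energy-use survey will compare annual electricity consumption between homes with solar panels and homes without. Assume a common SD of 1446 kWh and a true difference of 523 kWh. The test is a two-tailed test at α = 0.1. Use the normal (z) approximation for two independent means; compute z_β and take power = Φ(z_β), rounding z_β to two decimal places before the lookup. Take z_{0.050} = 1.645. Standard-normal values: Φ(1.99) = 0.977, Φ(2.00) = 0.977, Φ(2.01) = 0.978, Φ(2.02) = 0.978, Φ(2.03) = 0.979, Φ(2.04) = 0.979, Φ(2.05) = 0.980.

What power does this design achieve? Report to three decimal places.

Power ≈ 0.977

z_β = δ·√(n/(σ₁²+σ₂²)) − z_{α/2}
    = 523 · √(202/4181832) − 1.645
    = 523 · 0.00695 − 1.645
    = 3.6349 − 1.645 = 1.9899 → 1.99
Power = Φ(1.99) = 0.977.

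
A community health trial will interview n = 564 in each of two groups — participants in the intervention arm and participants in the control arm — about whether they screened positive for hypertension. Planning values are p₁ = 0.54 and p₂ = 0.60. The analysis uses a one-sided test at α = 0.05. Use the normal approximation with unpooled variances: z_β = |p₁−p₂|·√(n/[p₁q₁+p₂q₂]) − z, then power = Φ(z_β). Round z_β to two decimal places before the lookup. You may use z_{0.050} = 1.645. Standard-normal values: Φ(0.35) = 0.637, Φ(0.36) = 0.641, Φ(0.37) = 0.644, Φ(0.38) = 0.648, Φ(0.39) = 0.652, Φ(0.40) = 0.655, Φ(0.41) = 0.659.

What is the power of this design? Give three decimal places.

z_β = |p₁−p₂|·√(n/[p₁q₁+p₂q₂]) − z_α
    = 0.06 · √(564/0.4884) − 1.645
    = 0.06 · 33.9822 − 1.645
    = 2.0389 − 1.645 = 0.3939 → 0.39
Power = Φ(0.39) = 0.652.

Power ≈ 0.652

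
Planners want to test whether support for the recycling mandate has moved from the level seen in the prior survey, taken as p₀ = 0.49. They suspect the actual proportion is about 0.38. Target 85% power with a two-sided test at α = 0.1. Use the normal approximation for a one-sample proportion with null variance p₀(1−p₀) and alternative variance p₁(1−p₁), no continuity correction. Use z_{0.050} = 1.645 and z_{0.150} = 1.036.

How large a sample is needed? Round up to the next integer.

n = 146

n = [z_{α/2}·√(p₀q₀) + z_β·√(p₁q₁)]² / (p₁ − p₀)²
  = [1.645·√(0.49·0.51) + 1.036·√(0.38·0.62)]² / (-0.11)²
  = [1.645·0.4999 + 1.036·0.4854]² / 0.0121
  = [1.3252]² / 0.0121
  = 145.14
Round up → n = 146.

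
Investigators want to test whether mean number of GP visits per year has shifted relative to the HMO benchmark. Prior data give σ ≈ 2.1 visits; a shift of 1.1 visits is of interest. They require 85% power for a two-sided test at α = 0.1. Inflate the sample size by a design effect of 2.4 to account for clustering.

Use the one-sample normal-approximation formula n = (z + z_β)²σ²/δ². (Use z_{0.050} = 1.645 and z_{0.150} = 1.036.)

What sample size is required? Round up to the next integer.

n = 63

n = (z_{α/2} + z_β)² · σ² / δ²
  = (1.645 + 1.036)² · 2.1² / 1.1²
  = 7.1878 · 4.41 / 1.21
  = 26.20
Design effect: 2.4 × 26.20 = 62.87.
Round up → n = 63.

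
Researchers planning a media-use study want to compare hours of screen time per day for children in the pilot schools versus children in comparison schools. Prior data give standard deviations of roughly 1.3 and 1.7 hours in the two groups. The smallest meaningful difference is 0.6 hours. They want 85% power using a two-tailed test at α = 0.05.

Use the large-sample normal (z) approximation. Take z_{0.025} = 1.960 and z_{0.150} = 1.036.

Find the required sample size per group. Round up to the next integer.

n = (z_{α/2} + z_β)² · (σ₁² + σ₂²) / δ²
  = (1.960 + 1.036)² · (1.3² + 1.7² = 4.58) / 0.6²
  = 8.9760 · 4.58 / 0.36
  = 114.19
Round up → n = 115 per group.

n = 115 per group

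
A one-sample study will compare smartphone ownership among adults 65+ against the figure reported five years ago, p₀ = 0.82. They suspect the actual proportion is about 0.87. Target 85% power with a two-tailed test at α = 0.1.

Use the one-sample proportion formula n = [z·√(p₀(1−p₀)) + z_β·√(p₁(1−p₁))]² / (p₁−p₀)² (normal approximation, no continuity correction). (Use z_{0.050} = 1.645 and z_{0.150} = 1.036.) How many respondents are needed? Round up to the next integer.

n = 385

n = [z_{α/2}·√(p₀q₀) + z_β·√(p₁q₁)]² / (p₁ − p₀)²
  = [1.645·√(0.82·0.18) + 1.036·√(0.87·0.13)]² / (0.05)²
  = [1.645·0.3842 + 1.036·0.3363]² / 0.0025
  = [0.9804]² / 0.0025
  = 384.47
Round up → n = 385.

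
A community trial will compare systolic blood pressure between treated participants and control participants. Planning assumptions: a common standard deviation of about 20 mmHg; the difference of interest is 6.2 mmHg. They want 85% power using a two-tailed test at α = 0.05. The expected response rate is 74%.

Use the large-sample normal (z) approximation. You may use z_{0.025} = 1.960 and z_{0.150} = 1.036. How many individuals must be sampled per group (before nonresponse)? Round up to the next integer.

n = 253 per group

n = (z_{α/2} + z_β)² · (σ₁² + σ₂²) / δ²
  = (1.960 + 1.036)² · (2·20² = 800) / 6.2²
  = 8.9760 · 800 / 38.44
  = 186.81
Adjust for 74% response: 186.81 / 0.74 = 252.44.
Round up → n = 253 per group.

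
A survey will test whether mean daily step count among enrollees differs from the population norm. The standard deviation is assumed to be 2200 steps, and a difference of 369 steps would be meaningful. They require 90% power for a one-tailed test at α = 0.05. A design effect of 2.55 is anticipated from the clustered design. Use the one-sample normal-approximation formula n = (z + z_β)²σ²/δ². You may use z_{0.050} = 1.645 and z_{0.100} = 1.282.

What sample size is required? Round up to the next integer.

n = 777

n = (z_α + z_β)² · σ² / δ²
  = (1.645 + 1.282)² · 2200² / 369²
  = 8.5673 · 4840000 / 136161
  = 304.54
Design effect: 2.55 × 304.54 = 776.57.
Round up → n = 777.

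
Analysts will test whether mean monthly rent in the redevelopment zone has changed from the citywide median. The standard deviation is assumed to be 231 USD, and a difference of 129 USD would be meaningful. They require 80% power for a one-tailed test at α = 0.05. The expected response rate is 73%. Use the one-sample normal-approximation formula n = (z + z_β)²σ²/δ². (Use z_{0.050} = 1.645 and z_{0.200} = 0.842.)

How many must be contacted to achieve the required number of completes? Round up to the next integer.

n = (z_α + z_β)² · σ² / δ²
  = (1.645 + 0.842)² · 231² / 129²
  = 6.1852 · 53361 / 16641
  = 19.83
Adjust for 73% response: 19.83 / 0.73 = 27.17.
Round up → n = 28.

n = 28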